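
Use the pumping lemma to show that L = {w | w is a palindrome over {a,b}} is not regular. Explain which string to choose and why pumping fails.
Language: L = {w | w is a palindrome over {a,b}} (strings that read the same forwards and backwards)
Step 1: Assume for contradiction that L is regular, with pumping length p.
Step 2: Choose s = a^p b a^p. Then s ∈ L (it reads the same forwards and backwards) and |s| ≥ p.
Step 3: Consider any decomposition s = xyz with |xy| ≤ p and |y| > 0. Since |xy| ≤ p and the first p symbols of s are all a's, y = a^k for some k with 1 ≤ k ≤ p.
Step 4: Pumping up (i = 2): xy²z = a^(p+k) b a^p. Its reverse is a^p b a^(p+k) ≠ a^(p+k) b a^p (the single b is no longer in the middle), so xy²z is not a palindrome and xy²z ∉ L.
This contradicts the pumping lemma, so L is not regular.

Final answer: Choose s = a^p b a^p. Since |xy| ≤ p, y = a^k with k ≥ 1. Then xy²z = a^(p+k) b a^p is not a palindrome, so ∉ L.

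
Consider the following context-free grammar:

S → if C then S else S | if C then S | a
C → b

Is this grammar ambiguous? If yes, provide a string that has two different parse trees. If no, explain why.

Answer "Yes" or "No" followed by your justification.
The 'dangling else' can attach to either if. Two leftmost derivations of  if b then if b then a else a:
  (1) S ⇒ if C then S else S ⇒ if b then S else S ⇒ if b then if C then S else S ⇒ if b then if b then S else S ⇒ if b then if b then a else S ⇒ if b then if b then a else a   (else belongs to the outer if)
  (2) S ⇒ if C then S ⇒ if b then S ⇒ if b then if C then S else S ⇒ if b then if b then S else S ⇒ if b then if b then a else S ⇒ if b then if b then a else a   (else belongs to the inner if)
Two distinct parse trees for the same string, so the grammar is ambiguous.

Final answer: Yes - the string 'if b then if b then a else a' has two distinct leftmost derivations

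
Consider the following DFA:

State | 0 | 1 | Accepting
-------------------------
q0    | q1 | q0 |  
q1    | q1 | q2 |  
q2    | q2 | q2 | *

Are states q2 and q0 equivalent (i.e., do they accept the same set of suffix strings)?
Try the suffix ε (the empty string).
From q2: q2 — accepting.
From q0: q0 — not accepting.
The two states disagree on this suffix, so they are not equivalent.

Final answer: No. Distinguishing string: ε (the empty string) - accepted from q2 but not from q0.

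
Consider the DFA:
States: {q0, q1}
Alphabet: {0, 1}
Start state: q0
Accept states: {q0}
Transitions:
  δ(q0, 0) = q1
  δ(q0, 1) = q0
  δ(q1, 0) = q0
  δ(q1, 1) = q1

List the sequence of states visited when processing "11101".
Starting at q0
Read '1': q0 -> q0
Read '1': q0 -> q0
Read '1': q0 -> q0
Read '0': q0 -> q1
Read '1': q1 -> q1

Final answer: q0 -> q0 -> q0 -> q0 -> q1 -> q1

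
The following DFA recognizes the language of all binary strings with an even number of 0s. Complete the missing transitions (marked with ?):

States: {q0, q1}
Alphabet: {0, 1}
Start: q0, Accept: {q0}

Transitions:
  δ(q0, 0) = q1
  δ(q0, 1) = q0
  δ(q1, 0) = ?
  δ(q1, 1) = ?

What each state remembers (consistent with the given transitions and accept states):
  q0: an even number of 0s has been read so far
  q1: an odd number of 0s has been read so far
Filling in the missing entries:
  δ(q1, 0): in q1 (an odd number of 0s has been read so far), after reading 0 we have: an even number of 0s has been read so far → q0
  δ(q1, 1): in q1 (an odd number of 0s has been read so far), after reading 1 we have: an odd number of 0s has been read so far → q1

Final answer: δ(q1, 0) = q0; δ(q1, 1) = q1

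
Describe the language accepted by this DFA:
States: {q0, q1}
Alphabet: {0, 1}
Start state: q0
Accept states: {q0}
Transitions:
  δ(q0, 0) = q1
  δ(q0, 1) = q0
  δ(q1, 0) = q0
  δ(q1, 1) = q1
Analyzing the DFA structure:
Start state: q0
Accept states: {q0}
Interpreting what each state remembers (checking against the transitions):
  q0: an even number of 0s has been read so far
  q1: an odd number of 0s has been read so far
  δ(q0, 0): in q0 (an even number of 0s has been read so far), after reading 0 we have: an odd number of 0s has been read so far → q1
  δ(q0, 1): in q0 (an even number of 0s has been read so far), after reading 1 we have: an even number of 0s has been read so far → q0
  δ(q1, 0): in q1 (an odd number of 0s has been read so far), after reading 0 we have: an even number of 0s has been read so far → q0
  δ(q1, 1): in q1 (an odd number of 0s has been read so far), after reading 1 we have: an odd number of 0s has been read so far → q1
A string is accepted iff it ends in {q0}, i.e. an even number of 0s has been read so far.
Language: All binary strings with an even number of 0s

Final answer: All binary strings with an even number of 0s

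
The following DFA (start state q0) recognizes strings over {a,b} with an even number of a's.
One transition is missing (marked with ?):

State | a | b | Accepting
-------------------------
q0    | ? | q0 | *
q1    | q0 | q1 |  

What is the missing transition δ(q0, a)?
q1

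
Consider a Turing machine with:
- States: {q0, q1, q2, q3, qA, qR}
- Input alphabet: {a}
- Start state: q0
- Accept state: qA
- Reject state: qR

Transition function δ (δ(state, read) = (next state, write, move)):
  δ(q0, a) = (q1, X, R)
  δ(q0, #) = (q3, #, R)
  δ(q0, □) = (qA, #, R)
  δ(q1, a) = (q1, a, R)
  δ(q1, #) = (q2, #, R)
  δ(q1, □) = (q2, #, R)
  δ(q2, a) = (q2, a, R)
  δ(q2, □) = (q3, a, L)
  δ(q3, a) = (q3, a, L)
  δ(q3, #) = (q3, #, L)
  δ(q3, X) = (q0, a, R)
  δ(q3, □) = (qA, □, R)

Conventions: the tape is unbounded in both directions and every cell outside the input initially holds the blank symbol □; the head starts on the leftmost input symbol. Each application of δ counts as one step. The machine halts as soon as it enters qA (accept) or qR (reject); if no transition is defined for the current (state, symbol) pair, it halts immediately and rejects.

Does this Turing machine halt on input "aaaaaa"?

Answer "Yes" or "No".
Trace (configuration after each step, as tape_left[state]tape_right with head position):
Step 0: [q0]aaaaaa (head at position 0)
Step 1: X[q1]aaaaa (head 1)
Step 2: Xa[q1]aaaa (head 2)
Step 3: Xaa[q1]aaa (head 3)
Step 4: Xaaa[q1]aa (head 4)
Step 5: Xaaaa[q1]a (head 5)
Step 6: Xaaaaa[q1]□ (head 6)
Step 7: Xaaaaa#[q2]□ (head 7)
Step 8: Xaaaaa[q3]#a (head 6)
Step 9: Xaaaa[q3]a#a (head 5)
Step 10: Xaaa[q3]aa#a (head 4)
Step 11: Xaa[q3]aaa#a (head 3)
Step 12: Xa[q3]aaaa#a (head 2)
Step 13: X[q3]aaaaa#a (head 1)
Step 14: [q3]Xaaaaa#a (head 0)
Step 15: a[q0]aaaaa#a (head 1)
Step 16: aX[q1]aaaa#a (head 2)
Step 17: aXa[q1]aaa#a (head 3)
Step 18: aXaa[q1]aa#a (head 4)
Step 19: aXaaa[q1]a#a (head 5)
Step 20: aXaaaa[q1]#a (head 6)
Step 21: aXaaaa#[q2]a (head 7)
Step 22: aXaaaa#a[q2]□ (head 8)
Step 23: aXaaaa#[q3]aa (head 7)
Step 24: aXaaaa[q3]#aa (head 6)
Step 25: aXaaa[q3]a#aa (head 5)
Step 26: aXaa[q3]aa#aa (head 4)
Step 27: aXa[q3]aaa#aa (head 3)
Step 28: aX[q3]aaaa#aa (head 2)
Step 29: a[q3]Xaaaa#aa (head 1)
Step 30: aa[q0]aaaa#aa (head 2)
Step 31: aaX[q1]aaa#aa (head 3)
Step 32: aaXa[q1]aa#aa (head 4)
Step 33: aaXaa[q1]a#aa (head 5)
Step 34: aaXaaa[q1]#aa (head 6)
Step 35: aaXaaa#[q2]aa (head 7)
Step 36: aaXaaa#a[q2]a (head 8)
Step 37: aaXaaa#aa[q2]□ (head 9)
Step 38: aaXaaa#a[q3]aa (head 8)
Step 39: aaXaaa#[q3]aaa (head 7)
Step 40: aaXaaa[q3]#aaa (head 6)
Step 41: aaXaa[q3]a#aaa (head 5)
Step 42: aaXa[q3]aa#aaa (head 4)
Step 43: aaX[q3]aaa#aaa (head 3)
Step 44: aa[q3]Xaaa#aaa (head 2)
Step 45: aaa[q0]aaa#aaa (head 3)
Step 46: aaaX[q1]aa#aaa (head 4)
Step 47: aaaXa[q1]a#aaa (head 5)
Step 48: aaaXaa[q1]#aaa (head 6)
Step 49: aaaXaa#[q2]aaa (head 7)
Step 50: aaaXaa#a[q2]aa (head 8)
Step 51: aaaXaa#aa[q2]a (head 9)
Step 52: aaaXaa#aaa[q2]□ (head 10)
Step 53: aaaXaa#aa[q3]aa (head 9)
Step 54: aaaXaa#a[q3]aaa (head 8)
Step 55: aaaXaa#[q3]aaaa (head 7)
Step 56: aaaXaa[q3]#aaaa (head 6)
Step 57: aaaXa[q3]a#aaaa (head 5)
Step 58: aaaX[q3]aa#aaaa (head 4)
Step 59: aaa[q3]Xaa#aaaa (head 3)
Step 60: aaaa[q0]aa#aaaa (head 4)
Step 61: aaaaX[q1]a#aaaa (head 5)
Step 62: aaaaXa[q1]#aaaa (head 6)
Step 63: aaaaXa#[q2]aaaa (head 7)
Step 64: aaaaXa#a[q2]aaa (head 8)
Step 65: aaaaXa#aa[q2]aa (head 9)
Step 66: aaaaXa#aaa[q2]a (head 10)
Step 67: aaaaXa#aaaa[q2]□ (head 11)
Step 68: aaaaXa#aaa[q3]aa (head 10)
Step 69: aaaaXa#aa[q3]aaa (head 9)
Step 70: aaaaXa#a[q3]aaaa (head 8)
Step 71: aaaaXa#[q3]aaaaa (head 7)
Step 72: aaaaXa[q3]#aaaaa (head 6)
Step 73: aaaaX[q3]a#aaaaa (head 5)
Step 74: aaaa[q3]Xa#aaaaa (head 4)
Step 75: aaaaa[q0]a#aaaaa (head 5)
Step 76: aaaaaX[q1]#aaaaa (head 6)
Step 77: aaaaaX#[q2]aaaaa (head 7)
Step 78: aaaaaX#a[q2]aaaa (head 8)
Step 79: aaaaaX#aa[q2]aaa (head 9)
Step 80: aaaaaX#aaa[q2]aa (head 10)
Step 81: aaaaaX#aaaa[q2]a (head 11)
Step 82: aaaaaX#aaaaa[q2]□ (head 12)
Step 83: aaaaaX#aaaa[q3]aa (head 11)
Step 84: aaaaaX#aaa[q3]aaa (head 10)
Step 85: aaaaaX#aa[q3]aaaa (head 9)
Step 86: aaaaaX#a[q3]aaaaa (head 8)
Step 87: aaaaaX#[q3]aaaaaa (head 7)
Step 88: aaaaaX[q3]#aaaaaa (head 6)
Step 89: aaaaa[q3]X#aaaaaa (head 5)
Step 90: aaaaaa[q0]#aaaaaa (head 6)
Step 91: aaaaaa#[q3]aaaaaa (head 7)
Step 92: aaaaaa[q3]#aaaaaa (head 6)
Step 93: aaaaa[q3]a#aaaaaa (head 5)
Step 94: aaaa[q3]aa#aaaaaa (head 4)
Step 95: aaa[q3]aaa#aaaaaa (head 3)
Step 96: aa[q3]aaaa#aaaaaa (head 2)
Step 97: a[q3]aaaaa#aaaaaa (head 1)
Step 98: [q3]aaaaaa#aaaaaa (head 0)
Step 99: [q3]□aaaaaa#aaaaaa (head -1)
Step 100: □[qA]aaaaaa#aaaaaa (head 0)
The machine is in qA, so it halts and accepts.
It halts after 100 steps.

Final answer: Yes - halts after 100 steps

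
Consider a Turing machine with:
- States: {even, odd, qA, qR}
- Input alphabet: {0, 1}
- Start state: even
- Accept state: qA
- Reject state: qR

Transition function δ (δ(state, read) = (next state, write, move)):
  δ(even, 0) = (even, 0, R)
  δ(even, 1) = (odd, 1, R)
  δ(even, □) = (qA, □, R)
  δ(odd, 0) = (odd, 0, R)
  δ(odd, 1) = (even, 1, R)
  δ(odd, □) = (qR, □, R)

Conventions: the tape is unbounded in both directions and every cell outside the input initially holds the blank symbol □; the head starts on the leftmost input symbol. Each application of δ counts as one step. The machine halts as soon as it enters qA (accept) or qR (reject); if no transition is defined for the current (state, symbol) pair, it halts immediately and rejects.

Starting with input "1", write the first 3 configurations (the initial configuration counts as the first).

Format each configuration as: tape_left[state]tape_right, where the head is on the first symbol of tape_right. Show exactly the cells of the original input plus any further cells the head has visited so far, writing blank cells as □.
Step 0: [even]1 (head at position 0)
Step 1: δ(even, 1) = (odd, 1, R)  ⊢  1[odd]□ (head at position 1)
Step 2: δ(odd, □) = (qR, □, R)  ⊢  1□[qR]□ (head at position 2)

Final answer: [even]1 ⊢ 1[odd]□ ⊢ 1□[qR]□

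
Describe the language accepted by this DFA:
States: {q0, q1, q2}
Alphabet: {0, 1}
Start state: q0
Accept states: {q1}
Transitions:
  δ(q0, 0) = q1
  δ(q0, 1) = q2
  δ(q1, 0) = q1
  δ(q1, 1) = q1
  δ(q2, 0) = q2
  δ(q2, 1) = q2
Analyzing the DFA structure:
Start state: q0
Accept states: {q1}
Interpreting what each state remembers (checking against the transitions):
  q0: nothing has been read yet
  q1: the first symbol was 0
  q2: the first symbol was 1 (trap state)
  δ(q0, 0): in q0 (nothing has been read yet), after reading 0 we have: the first symbol was 0 → q1
  δ(q0, 1): in q0 (nothing has been read yet), after reading 1 we have: the first symbol was 1 (trap state) → q2
  δ(q1, 0): in q1 (the first symbol was 0), after reading 0 we have: the first symbol was 0 → q1
  δ(q1, 1): in q1 (the first symbol was 0), after reading 1 we have: the first symbol was 0 → q1
  δ(q2, 0): in q2 (the first symbol was 1 (trap state)), after reading 0 we have: the first symbol was 1 (trap state) → q2
  δ(q2, 1): in q2 (the first symbol was 1 (trap state)), after reading 1 we have: the first symbol was 1 (trap state) → q2
A string is accepted iff it ends in {q1}, i.e. the first symbol was 0.
Language: All binary strings starting with 0

Final answer: All binary strings starting with 0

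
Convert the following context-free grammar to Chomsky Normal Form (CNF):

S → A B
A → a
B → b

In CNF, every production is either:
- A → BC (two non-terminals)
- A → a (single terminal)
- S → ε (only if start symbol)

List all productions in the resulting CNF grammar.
The grammar has no ε-productions or unit productions to eliminate.
S → A B is already in CNF (two non-terminals) – keep it.
A → a is already in CNF (single terminal) – keep it.
B → b is already in CNF (single terminal) – keep it.
Resulting CNF grammar (3 productions): A → a; B → b; S → A B

Final answer: A → a; B → b; S → A B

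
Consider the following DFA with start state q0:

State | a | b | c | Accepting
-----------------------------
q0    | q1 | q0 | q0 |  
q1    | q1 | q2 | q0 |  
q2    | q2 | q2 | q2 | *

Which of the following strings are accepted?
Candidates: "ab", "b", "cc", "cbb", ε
"ab": q0 → q1 → q2; q2 is accepting → accepted
"b": q0 → q0; q0 is not accepting → rejected
"cc": q0 → q0 → q0; q0 is not accepting → rejected
"cbb": q0 → q0 → q0 → q0; q0 is not accepting → rejected
ε: q0; q0 is not accepting → rejected

Final answer: "ab"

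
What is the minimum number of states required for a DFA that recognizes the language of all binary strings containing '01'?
Language: binary strings containing '01'
Lower bound (Myhill–Nerode): the prefixes ε, 0, 01 are pairwise distinguishable:
  ε vs 01: suffix ε distinguishes them (ε is rejected, 01 is accepted)
  0 vs 01: suffix ε distinguishes them (0 is rejected, 01 is accepted)
  ε vs 0: suffix 1 distinguishes them (ε·1 = 1 is rejected, 0·1 = 01 is accepted)
So any DFA needs at least 3 states.
Upper bound: a DFA with 3 states exists (one state per class above: 'no progress', 'last symbol 0', and 'seen 01' (accepting sink)).
Minimum states: 3

Final answer: 3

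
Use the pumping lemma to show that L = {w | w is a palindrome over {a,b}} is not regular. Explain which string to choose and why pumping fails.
Language: L = {w | w is a palindrome over {a,b}} (strings that read the same forwards and backwards)
Step 1: Assume for contradiction that L is regular, with pumping length p.
Step 2: Choose s = a^p b a^p. Then s ∈ L (it reads the same forwards and backwards) and |s| ≥ p.
Step 3: Consider any decomposition s = xyz with |xy| ≤ p and |y| > 0. Since |xy| ≤ p and the first p symbols of s are all a's, y = a^k for some k with 1 ≤ k ≤ p.
Step 4: Pumping up (i = 2): xy²z = a^(p+k) b a^p. Its reverse is a^p b a^(p+k) ≠ a^(p+k) b a^p (the single b is no longer in the middle), so xy²z is not a palindrome and xy²z ∉ L.
This contradicts the pumping lemma, so L is not regular.

Final answer: Choose s = a^p b a^p. Since |xy| ≤ p, y = a^k with k ≥ 1. Then xy²z = a^(p+k) b a^p is not a palindrome, so ∉ L.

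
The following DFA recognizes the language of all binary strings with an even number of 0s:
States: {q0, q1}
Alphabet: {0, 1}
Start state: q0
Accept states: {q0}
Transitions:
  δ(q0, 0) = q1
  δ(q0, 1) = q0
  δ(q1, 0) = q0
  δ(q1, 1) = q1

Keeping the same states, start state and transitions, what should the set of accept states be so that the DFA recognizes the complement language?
The DFA is complete (every state has a transition on every symbol), so the complement
is recognized by the same DFA with accepting and non-accepting states swapped.
Original accept states: {q0}
Complement accept states = All states - Original accept states
= {q0, q1} - {q0}
= {q1}
Complement language: strings with an ODD number of 0s

Final answer: {q1}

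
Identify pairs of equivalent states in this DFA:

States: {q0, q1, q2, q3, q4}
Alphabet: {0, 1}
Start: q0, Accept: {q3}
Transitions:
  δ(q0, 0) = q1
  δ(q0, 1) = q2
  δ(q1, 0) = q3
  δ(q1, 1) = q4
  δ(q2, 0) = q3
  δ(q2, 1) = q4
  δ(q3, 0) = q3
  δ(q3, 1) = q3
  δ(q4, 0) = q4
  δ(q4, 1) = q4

Using the table-filling algorithm:
Round 0 – mark pairs where exactly one state is accepting: (q0,q3), (q1,q3), (q2,q3), (q3,q4)
Round 1 – newly marked: (q0,q1) [on 0: q1 vs q3, already marked]; (q0,q2) [on 0: q1 vs q3, already marked]; (q1,q4) [on 0: q3 vs q4, already marked]; (q2,q4) [on 0: q3 vs q4, already marked]
Round 2 – newly marked: (q0,q4) [on 0: q1 vs q4, already marked]
No further pairs can be marked.
(q1, q2) unmarked: δ(q1,0)=q3, δ(q2,0)=q3; δ(q1,1)=q4, δ(q2,1)=q4 → equivalent
Equivalent pairs: (q1, q2)

Final answer: Equivalent pairs: (q1, q2)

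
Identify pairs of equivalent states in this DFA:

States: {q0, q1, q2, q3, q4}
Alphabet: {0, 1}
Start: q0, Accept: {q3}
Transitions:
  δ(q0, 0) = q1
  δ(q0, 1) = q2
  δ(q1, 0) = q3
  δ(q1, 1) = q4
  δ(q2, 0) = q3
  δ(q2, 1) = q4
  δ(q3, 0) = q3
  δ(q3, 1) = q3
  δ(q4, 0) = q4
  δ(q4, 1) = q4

Using the table-filling algorithm:
Round 0 – mark pairs where exactly one state is accepting: (q0,q3), (q1,q3), (q2,q3), (q3,q4)
Round 1 – newly marked: (q0,q1) [on 0: q1 vs q3, already marked]; (q0,q2) [on 0: q1 vs q3, already marked]; (q1,q4) [on 0: q3 vs q4, already marked]; (q2,q4) [on 0: q3 vs q4, already marked]
Round 2 – newly marked: (q0,q4) [on 0: q1 vs q4, already marked]
No further pairs can be marked.
(q1, q2) unmarked: δ(q1,0)=q3, δ(q2,0)=q3; δ(q1,1)=q4, δ(q2,1)=q4 → equivalent
Equivalent pairs: (q1, q2)

Final answer: Equivalent pairs: (q1, q2)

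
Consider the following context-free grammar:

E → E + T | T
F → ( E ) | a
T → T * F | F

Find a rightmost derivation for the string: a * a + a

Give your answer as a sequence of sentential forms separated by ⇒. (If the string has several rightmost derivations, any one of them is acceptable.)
Start with E.
Step 1: the rightmost non-terminal is E; apply E → E + T:  E + T
Step 2: the rightmost non-terminal is T; apply T → F:  E + F
Step 3: the rightmost non-terminal is F; apply F → a:  E + a
Step 4: the rightmost non-terminal is E; apply E → T:  T + a
Step 5: the rightmost non-terminal is T; apply T → T * F:  T * F + a
Step 6: the rightmost non-terminal is F; apply F → a:  T * a + a
Step 7: the rightmost non-terminal is T; apply T → F:  F * a + a
Step 8: the rightmost non-terminal is F; apply F → a:  a * a + a

Final answer: E ⇒ E + T ⇒ E + F ⇒ E + a ⇒ T + a ⇒ T * F + a ⇒ T * a + a ⇒ F * a + a ⇒ a * a + a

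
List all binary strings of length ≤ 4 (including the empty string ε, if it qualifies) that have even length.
Checking every binary string of length 0 to 4:
  Length 0: accepted: ε | rejected: (none)
  Length 1: accepted: (none) | rejected: 0, 1
  Length 2: accepted: 00, 01, 10, 11 | rejected: (none)
  Length 3: accepted: (none) | rejected: 000, 001, 010, 011, 100, 101, 110, 111
  Length 4: accepted: 0000, 0001, 0010, 0011, 0100, 0101, 0110, 0111, 1000, 1001, 1010, 1011, 1100, 1101, 1110, 1111 | rejected: (none)
Total: 21 string(s).

Final answer: ε, 00, 01, 10, 11, 0000, 0001, 0010, 0011, 0100, 0101, 0110, 0111, 1000, 1001, 1010, 1011, 1100, 1101, 1110, 1111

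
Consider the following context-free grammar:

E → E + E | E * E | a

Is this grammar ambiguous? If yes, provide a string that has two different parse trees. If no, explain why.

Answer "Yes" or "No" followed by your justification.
Two different leftmost derivations of a + a * a:
  (1) E ⇒ E + E ⇒ a + E ⇒ a + E * E ⇒ a + a * E ⇒ a + a * a   (tree groups a + (a * a))
  (2) E ⇒ E * E ⇒ E + E * E ⇒ a + E * E ⇒ a + a * E ⇒ a + a * a   (tree groups (a + a) * a)
Two distinct leftmost derivations = two distinct parse trees, so the grammar is ambiguous.

Final answer: Yes - the string 'a + a * a' has two distinct leftmost derivations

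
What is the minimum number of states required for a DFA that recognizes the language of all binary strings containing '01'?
Language: binary strings containing '01'
Lower bound (Myhill–Nerode): the prefixes ε, 0, 01 are pairwise distinguishable:
  ε vs 01: suffix ε distinguishes them (ε is rejected, 01 is accepted)
  0 vs 01: suffix ε distinguishes them (0 is rejected, 01 is accepted)
  ε vs 0: suffix 1 distinguishes them (ε·1 = 1 is rejected, 0·1 = 01 is accepted)
So any DFA needs at least 3 states.
Upper bound: a DFA with 3 states exists (one state per class above: 'no progress', 'last symbol 0', and 'seen 01' (accepting sink)).
Minimum states: 3

Final answer: 3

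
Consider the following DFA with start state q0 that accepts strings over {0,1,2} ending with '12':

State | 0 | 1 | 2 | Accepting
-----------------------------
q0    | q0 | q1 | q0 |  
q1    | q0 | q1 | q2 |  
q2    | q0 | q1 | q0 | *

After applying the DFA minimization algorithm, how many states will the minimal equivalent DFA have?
All 3 states are reachable from q0, so none can be removed as unreachable.
Table-filling: first mark every (accepting, non-accepting) pair as distinguishable (accepting: {q2}; non-accepting: {q0, q1}).
Round 1: (q0, q1) on '2' go to q0 and q2, already distinguishable → mark.
Every pair of states is distinguishable, so the DFA is already minimal.
Equivalence classes: {q0}, {q1}, {q2} → 3 states.

Final answer: 3 states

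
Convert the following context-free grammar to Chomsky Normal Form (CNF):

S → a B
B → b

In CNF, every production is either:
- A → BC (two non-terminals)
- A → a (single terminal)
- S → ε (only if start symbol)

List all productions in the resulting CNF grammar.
The grammar has no ε-productions or unit productions to eliminate.
S → a B has terminal a in a right-hand side of length ≥ 2: introduce T_a → a and use T_a in place of a.
B → b is already in CNF (single terminal) – keep it.
S → a B becomes S → T_a B.
Resulting CNF grammar (3 productions): T_a → a; B → b; S → T_a B

Final answer: T_a → a; B → b; S → T_a B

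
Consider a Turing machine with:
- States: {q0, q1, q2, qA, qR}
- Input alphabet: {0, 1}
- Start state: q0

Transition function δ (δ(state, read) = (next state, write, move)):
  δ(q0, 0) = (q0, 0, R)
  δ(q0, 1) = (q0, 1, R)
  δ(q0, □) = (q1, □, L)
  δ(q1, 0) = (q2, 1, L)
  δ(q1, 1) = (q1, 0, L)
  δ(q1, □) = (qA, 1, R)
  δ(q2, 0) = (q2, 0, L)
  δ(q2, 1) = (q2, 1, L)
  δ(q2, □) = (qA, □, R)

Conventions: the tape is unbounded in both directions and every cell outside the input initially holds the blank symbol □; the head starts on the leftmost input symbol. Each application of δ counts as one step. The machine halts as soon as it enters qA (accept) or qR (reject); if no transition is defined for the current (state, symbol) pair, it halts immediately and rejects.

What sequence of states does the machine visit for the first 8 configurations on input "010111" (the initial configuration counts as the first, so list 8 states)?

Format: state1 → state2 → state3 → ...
Step 0: [q0]010111 (head at position 0)
Step 1: δ(q0, 0) = (q0, 0, R)  ⊢  0[q0]10111 (head at position 1)
Step 2: δ(q0, 1) = (q0, 1, R)  ⊢  01[q0]0111 (head at position 2)
Step 3: δ(q0, 0) = (q0, 0, R)  ⊢  010[q0]111 (head at position 3)
Step 4: δ(q0, 1) = (q0, 1, R)  ⊢  0101[q0]11 (head at position 4)
Step 5: δ(q0, 1) = (q0, 1, R)  ⊢  01011[q0]1 (head at position 5)
Step 6: δ(q0, 1) = (q0, 1, R)  ⊢  010111[q0]□ (head at position 6)
Step 7: δ(q0, □) = (q1, □, L)  ⊢  01011[q1]1□ (head at position 5)
Reading off the states of these 8 configurations: q0 → q0 → q0 → q0 → q0 → q0 → q0 → q1

Final answer: q0 → q0 → q0 → q0 → q0 → q0 → q0 → q1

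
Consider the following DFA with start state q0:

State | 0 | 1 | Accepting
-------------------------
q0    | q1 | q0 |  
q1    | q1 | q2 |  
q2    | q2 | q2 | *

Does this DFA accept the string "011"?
Start in q0.
Read '0': q0 → q1
Read '1': q1 → q2
Read '1': q2 → q2
Final state q2 is accepting, so the string is accepted.

Final answer: Yes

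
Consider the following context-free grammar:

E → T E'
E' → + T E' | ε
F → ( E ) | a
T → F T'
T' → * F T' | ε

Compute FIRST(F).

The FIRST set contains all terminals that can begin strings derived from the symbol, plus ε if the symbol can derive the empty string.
FIRST(F): F → ( E ) contributes '(' and F → a contributes 'a', so FIRST(F) = {(, a}. F is not nullable.

Final answer: {(, a}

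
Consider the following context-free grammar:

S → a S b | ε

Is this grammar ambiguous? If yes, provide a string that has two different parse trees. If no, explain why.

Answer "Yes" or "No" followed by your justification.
At every step exactly one production applies: if the remaining string to generate is non-empty it starts with a and ends with b, forcing S → a S b; if it is empty, S → ε is forced. Hence each string a^n b^n has exactly one derivation (S → a S b applied n times, then S → ε) and one parse tree.

Final answer: No - the grammar is unambiguous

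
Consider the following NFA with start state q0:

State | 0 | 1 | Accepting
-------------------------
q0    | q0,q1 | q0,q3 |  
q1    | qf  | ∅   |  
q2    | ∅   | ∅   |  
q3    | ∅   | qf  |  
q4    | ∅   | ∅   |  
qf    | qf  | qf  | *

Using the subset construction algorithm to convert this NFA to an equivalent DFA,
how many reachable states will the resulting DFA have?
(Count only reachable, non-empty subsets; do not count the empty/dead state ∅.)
Start subset: {q0}
{q0}: on 0 → {q0, q1}, on 1 → {q0, q3}
{q0, q1}: on 0 → {q0, q1, qf}, on 1 → {q0, q3}
{q0, q3}: on 0 → {q0, q1}, on 1 → {q0, q3, qf}
{q0, q1, qf}: on 0 → {q0, q1, qf}, on 1 → {q0, q3, qf}
{q0, q3, qf}: on 0 → {q0, q1, qf}, on 1 → {q0, q3, qf}
Reachable non-empty subsets: {q0}, {q0, q1}, {q0, q3}, {q0, q1, qf}, {q0, q3, qf} — 5 in total.

Final answer: 5 states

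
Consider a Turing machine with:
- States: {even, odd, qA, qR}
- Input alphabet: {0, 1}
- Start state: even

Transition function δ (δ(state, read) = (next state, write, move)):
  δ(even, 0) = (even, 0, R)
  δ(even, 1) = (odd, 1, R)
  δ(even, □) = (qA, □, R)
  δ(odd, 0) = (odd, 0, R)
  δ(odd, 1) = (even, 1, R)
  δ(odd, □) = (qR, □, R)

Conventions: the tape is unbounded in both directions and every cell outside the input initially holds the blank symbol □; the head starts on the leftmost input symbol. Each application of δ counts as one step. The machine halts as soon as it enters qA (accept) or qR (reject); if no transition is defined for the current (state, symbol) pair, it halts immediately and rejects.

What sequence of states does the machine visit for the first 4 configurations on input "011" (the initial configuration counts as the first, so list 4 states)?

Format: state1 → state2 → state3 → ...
Step 0: [even]011 (head at position 0)
Step 1: δ(even, 0) = (even, 0, R)  ⊢  0[even]11 (head at position 1)
Step 2: δ(even, 1) = (odd, 1, R)  ⊢  01[odd]1 (head at position 2)
Step 3: δ(odd, 1) = (even, 1, R)  ⊢  011[even]□ (head at position 3)
Reading off the states of these 4 configurations: even → even → odd → even

Final answer: even → even → odd → even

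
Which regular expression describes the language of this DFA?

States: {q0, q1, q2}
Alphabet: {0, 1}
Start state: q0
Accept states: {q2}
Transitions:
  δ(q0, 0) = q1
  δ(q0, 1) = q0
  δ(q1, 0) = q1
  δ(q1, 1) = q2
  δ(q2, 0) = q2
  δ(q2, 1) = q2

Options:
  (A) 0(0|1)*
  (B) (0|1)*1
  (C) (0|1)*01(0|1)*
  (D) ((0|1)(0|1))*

Testing sample strings against the DFA:
  '11' -> rejected
  '010' -> accepted
  '00101' -> accepted
  '00010' -> accepted
Checking each option for a counterexample:
  (A) 0(0|1)*: '0' is rejected by the DFA but matches the regex → eliminated
  (B) (0|1)*1: '1' is rejected by the DFA but matches the regex → eliminated
  (C) (0|1)*01(0|1)*: agrees with the DFA on all strings of length ≤ 4
  (D) ((0|1)(0|1))*: ε is rejected by the DFA but matches the regex → eliminated
Only (C) (0|1)*01(0|1)* is consistent with the DFA.

Final answer: (C) (0|1)*01(0|1)*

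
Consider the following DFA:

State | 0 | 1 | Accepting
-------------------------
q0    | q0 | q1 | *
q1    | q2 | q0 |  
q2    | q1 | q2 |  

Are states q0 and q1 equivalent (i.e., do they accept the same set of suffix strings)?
Try the suffix ε (the empty string).
From q0: q0 — accepting.
From q1: q1 — not accepting.
The two states disagree on this suffix, so they are not equivalent.

Final answer: No. Distinguishing string: ε (the empty string) - accepted from q0 but not from q1.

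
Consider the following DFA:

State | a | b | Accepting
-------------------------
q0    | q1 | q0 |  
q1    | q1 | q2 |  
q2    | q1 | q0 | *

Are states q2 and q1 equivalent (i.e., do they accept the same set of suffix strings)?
Try the suffix ε (the empty string).
From q2: q2 — accepting.
From q1: q1 — not accepting.
The two states disagree on this suffix, so they are not equivalent.

Final answer: No. Distinguishing string: ε (the empty string) - accepted from q2 but not from q1.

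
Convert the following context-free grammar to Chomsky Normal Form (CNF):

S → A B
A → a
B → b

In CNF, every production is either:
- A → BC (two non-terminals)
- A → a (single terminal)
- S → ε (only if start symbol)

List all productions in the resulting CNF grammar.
The grammar has no ε-productions or unit productions to eliminate.
S → A B is already in CNF (two non-terminals) – keep it.
A → a is already in CNF (single terminal) – keep it.
B → b is already in CNF (single terminal) – keep it.
Resulting CNF grammar (3 productions): A → a; B → b; S → A B

Final answer: A → a; B → b; S → A B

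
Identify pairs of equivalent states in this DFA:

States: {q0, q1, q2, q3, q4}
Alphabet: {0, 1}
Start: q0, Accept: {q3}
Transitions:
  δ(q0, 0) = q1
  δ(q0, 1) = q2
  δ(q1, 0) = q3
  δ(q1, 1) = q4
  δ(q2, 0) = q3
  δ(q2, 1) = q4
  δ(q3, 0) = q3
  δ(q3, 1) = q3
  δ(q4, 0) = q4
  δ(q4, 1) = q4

Using the table-filling algorithm:
Round 0 – mark pairs where exactly one state is accepting: (q0,q3), (q1,q3), (q2,q3), (q3,q4)
Round 1 – newly marked: (q0,q1) [on 0: q1 vs q3, already marked]; (q0,q2) [on 0: q1 vs q3, already marked]; (q1,q4) [on 0: q3 vs q4, already marked]; (q2,q4) [on 0: q3 vs q4, already marked]
Round 2 – newly marked: (q0,q4) [on 0: q1 vs q4, already marked]
No further pairs can be marked.
(q1, q2) unmarked: δ(q1,0)=q3, δ(q2,0)=q3; δ(q1,1)=q4, δ(q2,1)=q4 → equivalent
Equivalent pairs: (q1, q2)

Final answer: Equivalent pairs: (q1, q2)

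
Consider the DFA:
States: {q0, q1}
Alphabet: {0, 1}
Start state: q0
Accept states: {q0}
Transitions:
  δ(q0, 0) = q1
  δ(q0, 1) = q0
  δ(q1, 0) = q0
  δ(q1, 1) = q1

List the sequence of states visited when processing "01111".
Starting at q0
Read '0': q0 -> q1
Read '1': q1 -> q1
Read '1': q1 -> q1
Read '1': q1 -> q1
Read '1': q1 -> q1

Final answer: q0 -> q1 -> q1 -> q1 -> q1 -> q1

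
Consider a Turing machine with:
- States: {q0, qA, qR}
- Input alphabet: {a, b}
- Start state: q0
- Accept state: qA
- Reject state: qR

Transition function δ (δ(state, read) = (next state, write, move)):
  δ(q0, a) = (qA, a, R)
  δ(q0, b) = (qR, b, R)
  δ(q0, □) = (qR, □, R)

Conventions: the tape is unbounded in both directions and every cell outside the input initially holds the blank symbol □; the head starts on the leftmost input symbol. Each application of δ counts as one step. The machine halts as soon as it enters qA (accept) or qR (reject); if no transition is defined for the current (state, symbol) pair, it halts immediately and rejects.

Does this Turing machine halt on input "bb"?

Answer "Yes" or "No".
Step 0: [q0]bb (head at position 0)
Step 1: δ(q0, b) = (qR, b, R)  ⊢  b[qR]b (head at position 1)
The machine is in qR, so it halts and rejects.
It halts after 1 steps.

Final answer: Yes - halts after 1 steps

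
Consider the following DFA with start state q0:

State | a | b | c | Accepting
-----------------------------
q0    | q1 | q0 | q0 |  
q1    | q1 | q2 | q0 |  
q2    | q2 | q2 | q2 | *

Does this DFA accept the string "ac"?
Start in q0.
Read 'a': q0 → q1
Read 'c': q1 → q0
Final state q0 is not accepting, so the string is rejected.

Final answer: No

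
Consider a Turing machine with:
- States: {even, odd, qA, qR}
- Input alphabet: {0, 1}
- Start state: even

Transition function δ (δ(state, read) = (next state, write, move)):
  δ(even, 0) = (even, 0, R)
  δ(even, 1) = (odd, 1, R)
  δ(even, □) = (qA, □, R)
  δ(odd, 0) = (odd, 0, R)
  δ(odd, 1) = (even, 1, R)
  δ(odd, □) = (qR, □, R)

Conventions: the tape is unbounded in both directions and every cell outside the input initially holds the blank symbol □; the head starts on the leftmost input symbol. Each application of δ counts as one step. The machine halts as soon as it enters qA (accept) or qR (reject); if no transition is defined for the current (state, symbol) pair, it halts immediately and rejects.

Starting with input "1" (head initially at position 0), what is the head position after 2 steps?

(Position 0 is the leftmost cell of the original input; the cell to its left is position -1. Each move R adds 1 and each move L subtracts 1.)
Step 0: [even]1 (head at position 0)
Step 1: δ(even, 1) = (odd, 1, R)  ⊢  1[odd]□ (head at position 1)
Step 2: δ(odd, □) = (qR, □, R)  ⊢  1□[qR]□ (head at position 2)
Head position after 2 steps: 2

Final answer: Position 2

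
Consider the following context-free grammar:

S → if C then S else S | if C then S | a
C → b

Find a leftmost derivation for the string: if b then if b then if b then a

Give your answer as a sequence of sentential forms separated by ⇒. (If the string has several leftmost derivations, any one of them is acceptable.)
Start with S.
Step 1: the leftmost non-terminal is S; apply S → if C then S:  if C then S
Step 2: the leftmost non-terminal is C; apply C → b:  if b then S
Step 3: the leftmost non-terminal is S; apply S → if C then S:  if b then if C then S
Step 4: the leftmost non-terminal is C; apply C → b:  if b then if b then S
Step 5: the leftmost non-terminal is S; apply S → if C then S:  if b then if b then if C then S
Step 6: the leftmost non-terminal is C; apply C → b:  if b then if b then if b then S
Step 7: the leftmost non-terminal is S; apply S → a:  if b then if b then if b then a

Final answer: S ⇒ if C then S ⇒ if b then S ⇒ if b then if C then S ⇒ if b then if b then S ⇒ if b then if b then if C then S ⇒ if b then if b then if b then S ⇒ if b then if b then if b then a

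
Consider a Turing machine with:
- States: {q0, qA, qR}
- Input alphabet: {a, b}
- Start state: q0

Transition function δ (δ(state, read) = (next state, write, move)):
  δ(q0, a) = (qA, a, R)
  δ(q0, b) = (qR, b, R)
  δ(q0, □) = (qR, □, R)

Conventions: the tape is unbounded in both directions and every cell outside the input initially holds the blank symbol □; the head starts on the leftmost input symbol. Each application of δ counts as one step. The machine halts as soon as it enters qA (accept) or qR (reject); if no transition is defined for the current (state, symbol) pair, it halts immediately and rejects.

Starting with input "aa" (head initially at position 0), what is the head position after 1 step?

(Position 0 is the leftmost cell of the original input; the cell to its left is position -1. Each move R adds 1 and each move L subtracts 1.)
Step 0: [q0]aa (head at position 0)
Step 1: δ(q0, a) = (qA, a, R)  ⊢  a[qA]a (head at position 1)
Head position after 1 step: 1

Final answer: Position 1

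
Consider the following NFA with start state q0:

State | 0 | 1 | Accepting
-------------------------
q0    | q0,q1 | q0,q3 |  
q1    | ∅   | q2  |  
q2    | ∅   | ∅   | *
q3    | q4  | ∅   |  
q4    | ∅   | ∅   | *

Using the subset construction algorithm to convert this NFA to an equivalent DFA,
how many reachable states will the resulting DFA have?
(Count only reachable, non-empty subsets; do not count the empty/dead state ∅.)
Start subset: {q0}
{q0}: on 0 → {q0, q1}, on 1 → {q0, q3}
{q0, q1}: on 0 → {q0, q1}, on 1 → {q0, q2, q3}
{q0, q3}: on 0 → {q0, q1, q4}, on 1 → {q0, q3}
{q0, q2, q3}: on 0 → {q0, q1, q4}, on 1 → {q0, q3}
{q0, q1, q4}: on 0 → {q0, q1}, on 1 → {q0, q2, q3}
Reachable non-empty subsets: {q0}, {q0, q1}, {q0, q3}, {q0, q2, q3}, {q0, q1, q4} — 5 in total.

Final answer: 5 states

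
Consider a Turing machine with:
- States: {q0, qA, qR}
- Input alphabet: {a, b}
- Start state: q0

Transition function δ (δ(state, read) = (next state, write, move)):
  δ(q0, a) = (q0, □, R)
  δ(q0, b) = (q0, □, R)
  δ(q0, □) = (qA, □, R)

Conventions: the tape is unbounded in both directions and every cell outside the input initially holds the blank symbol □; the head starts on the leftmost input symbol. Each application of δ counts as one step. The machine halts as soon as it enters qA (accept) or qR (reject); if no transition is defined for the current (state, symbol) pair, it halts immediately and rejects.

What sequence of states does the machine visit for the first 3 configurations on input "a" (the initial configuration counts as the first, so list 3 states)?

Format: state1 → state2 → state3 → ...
Step 0: [q0]a (head at position 0)
Step 1: δ(q0, a) = (q0, □, R)  ⊢  □[q0]□ (head at position 1)
Step 2: δ(q0, □) = (qA, □, R)  ⊢  □□[qA]□ (head at position 2)
Reading off the states of these 3 configurations: q0 → q0 → qA

Final answer: q0 → q0 → qA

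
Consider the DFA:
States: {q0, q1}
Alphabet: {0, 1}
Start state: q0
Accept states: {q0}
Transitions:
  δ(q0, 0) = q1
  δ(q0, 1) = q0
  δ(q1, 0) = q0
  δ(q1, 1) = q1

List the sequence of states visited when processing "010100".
Starting at q0
Read '0': q0 -> q1
Read '1': q1 -> q1
Read '0': q1 -> q0
Read '1': q0 -> q0
Read '0': q0 -> q1
Read '0': q1 -> q0

Final answer: q0 -> q1 -> q1 -> q0 -> q0 -> q1 -> q0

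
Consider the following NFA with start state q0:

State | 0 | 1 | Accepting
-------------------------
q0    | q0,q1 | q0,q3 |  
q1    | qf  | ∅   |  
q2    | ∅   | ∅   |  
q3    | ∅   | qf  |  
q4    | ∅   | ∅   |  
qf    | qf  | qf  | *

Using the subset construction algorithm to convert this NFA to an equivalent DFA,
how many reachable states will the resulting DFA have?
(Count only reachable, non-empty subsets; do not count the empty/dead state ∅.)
Start subset: {q0}
{q0}: on 0 → {q0, q1}, on 1 → {q0, q3}
{q0, q1}: on 0 → {q0, q1, qf}, on 1 → {q0, q3}
{q0, q3}: on 0 → {q0, q1}, on 1 → {q0, q3, qf}
{q0, q1, qf}: on 0 → {q0, q1, qf}, on 1 → {q0, q3, qf}
{q0, q3, qf}: on 0 → {q0, q1, qf}, on 1 → {q0, q3, qf}
Reachable non-empty subsets: {q0}, {q0, q1}, {q0, q3}, {q0, q1, qf}, {q0, q3, qf} — 5 in total.

Final answer: 5 states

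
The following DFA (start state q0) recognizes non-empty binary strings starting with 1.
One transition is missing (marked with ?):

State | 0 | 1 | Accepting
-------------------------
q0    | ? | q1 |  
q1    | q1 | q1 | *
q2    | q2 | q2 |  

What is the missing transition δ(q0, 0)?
q2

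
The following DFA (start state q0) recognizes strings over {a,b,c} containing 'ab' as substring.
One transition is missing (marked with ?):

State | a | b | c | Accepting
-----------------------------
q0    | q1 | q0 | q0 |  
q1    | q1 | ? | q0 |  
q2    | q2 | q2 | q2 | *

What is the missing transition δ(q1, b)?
q2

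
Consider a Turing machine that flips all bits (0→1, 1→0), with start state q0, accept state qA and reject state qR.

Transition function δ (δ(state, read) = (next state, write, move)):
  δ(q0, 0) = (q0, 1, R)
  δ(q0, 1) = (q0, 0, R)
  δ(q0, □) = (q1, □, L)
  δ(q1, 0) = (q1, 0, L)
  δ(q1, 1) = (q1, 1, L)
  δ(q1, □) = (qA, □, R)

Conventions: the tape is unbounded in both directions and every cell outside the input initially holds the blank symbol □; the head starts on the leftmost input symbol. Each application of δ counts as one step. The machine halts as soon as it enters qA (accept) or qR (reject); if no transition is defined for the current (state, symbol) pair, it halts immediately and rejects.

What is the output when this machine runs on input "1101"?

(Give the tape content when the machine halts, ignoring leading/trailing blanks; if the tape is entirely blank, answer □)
Step 0: [q0]1101 (head at position 0)
Step 1: δ(q0, 1) = (q0, 0, R)  ⊢  0[q0]101 (head at position 1)
Step 2: δ(q0, 1) = (q0, 0, R)  ⊢  00[q0]01 (head at position 2)
Step 3: δ(q0, 0) = (q0, 1, R)  ⊢  001[q0]1 (head at position 3)
Step 4: δ(q0, 1) = (q0, 0, R)  ⊢  0010[q0]□ (head at position 4)
Step 5: δ(q0, □) = (q1, □, L)  ⊢  001[q1]0□ (head at position 3)
Step 6: δ(q1, 0) = (q1, 0, L)  ⊢  00[q1]10□ (head at position 2)
Step 7: δ(q1, 1) = (q1, 1, L)  ⊢  0[q1]010□ (head at position 1)
Step 8: δ(q1, 0) = (q1, 0, L)  ⊢  [q1]0010□ (head at position 0)
Step 9: δ(q1, 0) = (q1, 0, L)  ⊢  [q1]□0010□ (head at position -1)
Step 10: δ(q1, □) = (qA, □, R)  ⊢  □[qA]0010□ (head at position 0)
The machine is in qA, so it halts and accepts.
Tape content when halted (ignoring surrounding blanks): 0010

Final answer: Output: 0010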